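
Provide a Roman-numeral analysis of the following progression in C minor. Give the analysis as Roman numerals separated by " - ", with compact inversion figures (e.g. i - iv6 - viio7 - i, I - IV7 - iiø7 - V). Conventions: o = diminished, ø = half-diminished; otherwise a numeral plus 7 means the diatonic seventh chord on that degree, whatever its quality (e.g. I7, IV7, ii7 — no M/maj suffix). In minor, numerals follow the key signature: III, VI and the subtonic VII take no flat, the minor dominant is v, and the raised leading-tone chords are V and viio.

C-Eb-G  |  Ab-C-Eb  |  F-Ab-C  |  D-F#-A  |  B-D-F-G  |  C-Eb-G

i - VI - iv - V/V - V65 - i

C-Eb-G: minor triad on C = scale degree 1 → i.
Ab-C-Eb has root Ab, degree 6 in C minor, so VI.
F-Ab-C: root F is the subdominant; minor triad there is iv.
D-F#-A: a major triad on D, the applied dominant of V → V/V.
B-D-F-G: root G is the dominant; dominant seventh chord there is V65.
C-Eb-G: root C is the tonic; minor triad there is i.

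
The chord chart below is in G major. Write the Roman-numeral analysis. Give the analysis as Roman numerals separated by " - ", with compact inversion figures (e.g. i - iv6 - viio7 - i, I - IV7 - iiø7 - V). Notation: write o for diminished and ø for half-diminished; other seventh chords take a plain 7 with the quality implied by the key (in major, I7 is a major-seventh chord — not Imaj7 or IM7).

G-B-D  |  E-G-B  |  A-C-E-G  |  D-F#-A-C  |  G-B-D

I - vi - ii7 - V7 - I

G-B-D: root G is the tonic; major triad there is I.
E-G-B: minor triad on E = scale degree 6 → vi.
A-C-E-G has root A, degree 2 in G major, so ii7.
D-F#-A-C has root D, degree 5 in G major, so V7.
G-B-D: major triad on G = scale degree 1 → I.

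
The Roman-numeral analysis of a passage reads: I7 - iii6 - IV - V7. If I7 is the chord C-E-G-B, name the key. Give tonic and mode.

C major

The anchor chord is a major seventh chord on C, labeled I7.
If C is scale degree 1 and the mode makes that degree carry a major seventh chord, the tonic is C and the mode is major.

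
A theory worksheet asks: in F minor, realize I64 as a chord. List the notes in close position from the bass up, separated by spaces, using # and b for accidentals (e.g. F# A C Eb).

C F A

I64 is the major tonic (Picardy third), borrowed from the parallel major. In F minor that root is F.
So the chord is F-A-C.
The figured bass 64 indicates second inversion, placing the fifth (C) in the bass: C-F-A.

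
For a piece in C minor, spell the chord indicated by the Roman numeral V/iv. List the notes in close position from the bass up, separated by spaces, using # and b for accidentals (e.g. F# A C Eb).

C E G

V/iv is a secondary dominant — the dominant triad of iv. iv in C minor is F, so the applied chord's root is C, a perfect fifth above.
Building a major triad on C gives C-E-G.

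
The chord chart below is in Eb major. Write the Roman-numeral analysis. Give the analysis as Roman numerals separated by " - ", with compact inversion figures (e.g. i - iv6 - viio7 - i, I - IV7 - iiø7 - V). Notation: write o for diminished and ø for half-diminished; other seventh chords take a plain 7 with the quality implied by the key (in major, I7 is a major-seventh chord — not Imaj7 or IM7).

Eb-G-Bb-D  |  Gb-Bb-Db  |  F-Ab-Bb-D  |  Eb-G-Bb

I7 - bIII - V43 - I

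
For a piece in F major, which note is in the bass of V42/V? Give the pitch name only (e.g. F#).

The applied chord V42/V is rooted on G: G-B-D-F.
The figure 42 means third inversion — the seventh is in the bass.

F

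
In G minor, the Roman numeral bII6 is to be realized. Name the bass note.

bII in G minor has root Ab; the chord is Ab-C-Eb.
The figure 6 means first inversion — the third is in the bass.

C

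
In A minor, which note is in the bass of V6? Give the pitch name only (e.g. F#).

G#

V in A minor has root E; the chord is E-G#-B.
The figure 6 means first inversion — the third is in the bass.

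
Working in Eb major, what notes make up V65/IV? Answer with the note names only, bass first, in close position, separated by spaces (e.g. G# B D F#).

G Bb Db Eb

V65/IV is a secondary dominant — the dominant seventh of IV. IV in Eb major is Ab, so the applied chord's root is Eb, a perfect fifth above.
Building a dominant seventh chord on Eb gives Eb-G-Bb-Db.
With the 65 figure the chord is in first inversion; from the bass G upward in close position it reads G-Bb-Db-Eb.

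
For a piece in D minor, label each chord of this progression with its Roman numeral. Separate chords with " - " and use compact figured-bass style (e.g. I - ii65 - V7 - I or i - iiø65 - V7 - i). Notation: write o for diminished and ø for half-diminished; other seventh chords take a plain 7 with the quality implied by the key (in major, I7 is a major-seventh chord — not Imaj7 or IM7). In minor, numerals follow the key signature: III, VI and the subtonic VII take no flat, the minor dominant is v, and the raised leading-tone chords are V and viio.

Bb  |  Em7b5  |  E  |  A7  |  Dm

VI - iiø7 - V/V - V7 - i

Bb: root Bb is the submediant; major triad there is VI.
Em7b5 has root E, degree 2 in D minor, so iiø7.
E: chromatic; E is V of V, so V/V.
A7: root A is the dominant; dominant seventh chord there is V7.
Dm: root D is the tonic; minor triad there is i.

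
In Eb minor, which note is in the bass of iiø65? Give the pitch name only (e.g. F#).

iiø in Eb minor has root F; the chord is F-Ab-Cb-Eb.
The figure 65 means first inversion — the third is in the bass.

Ab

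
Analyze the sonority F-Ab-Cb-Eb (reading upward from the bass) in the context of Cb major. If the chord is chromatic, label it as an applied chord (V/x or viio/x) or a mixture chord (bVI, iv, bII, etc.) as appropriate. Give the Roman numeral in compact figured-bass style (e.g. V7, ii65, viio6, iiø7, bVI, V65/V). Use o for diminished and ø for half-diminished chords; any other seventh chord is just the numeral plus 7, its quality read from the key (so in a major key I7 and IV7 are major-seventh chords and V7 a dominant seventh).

The pitches F-Ab-Cb-Eb form a half-diminished seventh chord rooted on F.
F sits a half step below Gb (V in Cb major); a diminished chord there is the applied leading-tone chord of V.

viiø7/V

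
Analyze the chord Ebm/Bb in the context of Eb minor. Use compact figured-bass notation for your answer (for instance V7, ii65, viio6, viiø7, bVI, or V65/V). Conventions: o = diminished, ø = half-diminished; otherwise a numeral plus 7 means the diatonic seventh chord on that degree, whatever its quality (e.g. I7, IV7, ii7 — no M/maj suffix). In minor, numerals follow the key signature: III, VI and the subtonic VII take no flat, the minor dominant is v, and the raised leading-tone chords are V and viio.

Stacked in thirds the chord is Eb-Gb-Bb: a minor triad on Eb.
In Eb minor, Eb is the tonic; the diatonic minor triad there is i.
With Bb in the bass the chord is in second inversion, so the figured bass is 64.

i64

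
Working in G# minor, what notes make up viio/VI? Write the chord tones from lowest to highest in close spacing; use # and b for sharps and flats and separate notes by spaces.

D# F# A

The slash marks an applied leading-tone chord: viio of VI. In G# minor, VI is E, so the leading tone to it is D#, a half step below.
Building a diminished triad on D# gives D#-F#-A.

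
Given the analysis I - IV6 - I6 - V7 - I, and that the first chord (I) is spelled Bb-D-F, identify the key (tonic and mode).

Bb major

I is given as Bb-D-F — a major triad with root Bb.
If Bb is scale degree 1 and the mode makes that degree carry a major triad, the tonic is Bb and the mode is major.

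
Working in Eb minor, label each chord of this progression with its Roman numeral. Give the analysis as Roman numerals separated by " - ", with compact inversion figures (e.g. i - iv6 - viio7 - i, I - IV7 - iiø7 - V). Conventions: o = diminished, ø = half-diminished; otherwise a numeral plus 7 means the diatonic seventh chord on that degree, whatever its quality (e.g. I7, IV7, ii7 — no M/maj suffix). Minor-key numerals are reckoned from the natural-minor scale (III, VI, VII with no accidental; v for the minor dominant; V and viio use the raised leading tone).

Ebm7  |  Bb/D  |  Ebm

i7 - V6 - i

Ebm7 has root Eb, degree 1 in Eb minor, so i7.
Bb/D has root Bb, degree 5 in Eb minor, so V6.
Ebm: root Eb is the tonic; minor triad there is i.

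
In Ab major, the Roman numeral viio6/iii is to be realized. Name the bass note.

D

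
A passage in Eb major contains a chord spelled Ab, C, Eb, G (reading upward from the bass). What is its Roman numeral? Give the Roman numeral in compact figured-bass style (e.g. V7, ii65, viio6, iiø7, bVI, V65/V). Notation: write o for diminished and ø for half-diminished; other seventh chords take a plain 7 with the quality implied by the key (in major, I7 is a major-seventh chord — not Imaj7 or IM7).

IV7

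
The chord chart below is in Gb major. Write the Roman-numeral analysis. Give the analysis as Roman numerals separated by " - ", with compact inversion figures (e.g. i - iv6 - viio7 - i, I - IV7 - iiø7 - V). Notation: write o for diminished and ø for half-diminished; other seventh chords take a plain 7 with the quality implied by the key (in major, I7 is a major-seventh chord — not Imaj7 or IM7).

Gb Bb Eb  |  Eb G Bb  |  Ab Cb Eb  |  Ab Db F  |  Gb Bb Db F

Gb-Bb-Eb has root Eb, degree 6 in Gb major, so vi6.
Eb-G-Bb: a major triad on Eb, the applied dominant of ii → V/ii.
Ab-Cb-Eb: root Ab is the supertonic; minor triad there is ii.
Ab-Db-F has root Db, degree 5 in Gb major, so V64.
Gb-Bb-Db-F has root Gb, degree 1 in Gb major, so I7.

vi6 - V/ii - ii - V64 - I7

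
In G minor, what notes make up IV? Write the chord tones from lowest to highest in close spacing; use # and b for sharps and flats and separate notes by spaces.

C E G

Scale degree 4 in G minor is C; here the chord built on it is altered to a major triad. IV is the major subdominant, borrowed from the parallel major.
So the chord is C-E-G.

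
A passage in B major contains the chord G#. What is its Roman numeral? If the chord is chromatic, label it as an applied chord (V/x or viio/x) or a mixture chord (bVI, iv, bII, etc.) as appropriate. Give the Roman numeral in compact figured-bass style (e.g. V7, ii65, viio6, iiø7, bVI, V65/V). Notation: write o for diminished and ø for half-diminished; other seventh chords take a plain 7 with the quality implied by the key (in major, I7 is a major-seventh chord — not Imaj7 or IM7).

V/ii

The pitches G#-B#-D# form a major triad rooted on G#.
G# is not a diatonic chord root with this quality in B major, but it lies a perfect fifth above C# (ii), so the chord functions as an applied dominant of ii.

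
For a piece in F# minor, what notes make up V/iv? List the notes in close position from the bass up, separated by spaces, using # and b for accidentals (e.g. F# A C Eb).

F# A# C#

The slash means an applied dominant: we want the dominant of iv. In F# minor, iv is B minor, and its dominant is built on F#.
Building a major triad on F# gives F#-A#-C#.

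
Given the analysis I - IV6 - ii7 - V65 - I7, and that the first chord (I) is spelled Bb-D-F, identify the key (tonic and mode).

The anchor chord is a major triad on Bb, labeled I.
If Bb is scale degree 1 and the mode makes that degree carry a major triad, the tonic is Bb and the mode is major.

Bb major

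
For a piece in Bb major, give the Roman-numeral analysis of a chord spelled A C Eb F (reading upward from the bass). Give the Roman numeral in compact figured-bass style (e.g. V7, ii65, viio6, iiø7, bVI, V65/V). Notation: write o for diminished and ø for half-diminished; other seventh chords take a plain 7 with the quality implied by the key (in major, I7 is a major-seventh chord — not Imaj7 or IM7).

V65

The pitches F-A-C-Eb form a dominant seventh chord rooted on F.
F is scale degree 5 in Bb major, and a dominant seventh chord on that degree is written V7.
With A in the bass the chord is in first inversion, so the figured bass is 65.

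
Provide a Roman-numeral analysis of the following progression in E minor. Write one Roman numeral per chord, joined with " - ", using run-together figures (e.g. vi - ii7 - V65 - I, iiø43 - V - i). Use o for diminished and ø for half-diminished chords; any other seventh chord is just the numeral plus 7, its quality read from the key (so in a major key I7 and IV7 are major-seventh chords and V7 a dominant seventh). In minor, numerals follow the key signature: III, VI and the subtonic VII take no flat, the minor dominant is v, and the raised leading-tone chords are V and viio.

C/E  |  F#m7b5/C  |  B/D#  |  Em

VI6 - iiø43 - V6 - i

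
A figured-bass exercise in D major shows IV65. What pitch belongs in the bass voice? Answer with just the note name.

B

IV in D major has root G; the chord is G-B-D-F#.
The figure 65 means first inversion — the third is in the bass.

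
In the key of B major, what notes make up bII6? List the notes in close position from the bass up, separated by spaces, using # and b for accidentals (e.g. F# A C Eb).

Scale degree 2 in B major is C#; lowering it a half step gives C. bII6 is the Neapolitan sixth — a major triad on the lowered second degree, here in its customary first inversion.
So the chord is C-E-G, a major triad.
The figured bass 6 indicates first inversion, placing the third (E) in the bass: E-G-C.

E G C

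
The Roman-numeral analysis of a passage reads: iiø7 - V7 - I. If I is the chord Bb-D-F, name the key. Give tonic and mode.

Bb major

The chord Bb is a major triad rooted on Bb; its label is I.
If Bb is scale degree 1 and the mode makes that degree carry a major triad, the tonic is Bb and the mode is major.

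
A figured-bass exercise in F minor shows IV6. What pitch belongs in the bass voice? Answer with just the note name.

D

IV in F minor has root Bb; the chord is Bb-D-F.
The figure 6 means first inversion — the third is in the bass.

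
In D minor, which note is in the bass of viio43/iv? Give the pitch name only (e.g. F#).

C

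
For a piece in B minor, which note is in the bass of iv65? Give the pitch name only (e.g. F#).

G

iv in B minor has root E; the chord is E-G-B-D.
The figure 65 means first inversion — the third is in the bass.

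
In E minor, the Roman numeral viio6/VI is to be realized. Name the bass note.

D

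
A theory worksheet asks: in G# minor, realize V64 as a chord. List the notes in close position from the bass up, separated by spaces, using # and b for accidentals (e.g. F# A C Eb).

In G# minor, the dominant is D#. The dominant is major (leading tone raised), so V is a major triad.
That chord is spelled D#-F##-A#.
The figured bass 64 indicates second inversion, placing the fifth (A#) in the bass: A#-D#-F##.

A# D# F##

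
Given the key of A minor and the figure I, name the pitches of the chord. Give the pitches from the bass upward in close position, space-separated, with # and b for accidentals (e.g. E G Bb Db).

Scale degree 1 in A minor is A; here the chord built on it is altered to a major triad. I is the major tonic (Picardy third), borrowed from the parallel major.
So the chord is A-C#-E.

A C# E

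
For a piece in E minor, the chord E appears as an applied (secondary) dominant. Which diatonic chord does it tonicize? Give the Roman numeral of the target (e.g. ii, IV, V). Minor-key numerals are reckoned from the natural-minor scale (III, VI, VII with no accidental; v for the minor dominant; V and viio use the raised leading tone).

The chord is a major triad on E.
A dominant resolves down a perfect fifth: E → A. In E minor, A is scale degree 4, i.e. iv.

iv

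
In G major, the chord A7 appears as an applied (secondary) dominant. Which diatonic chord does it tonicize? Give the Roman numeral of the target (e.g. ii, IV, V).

The chord is a dominant seventh chord on A.
A dominant resolves down a perfect fifth: A → D. In G major, D is scale degree 5, i.e. V.

V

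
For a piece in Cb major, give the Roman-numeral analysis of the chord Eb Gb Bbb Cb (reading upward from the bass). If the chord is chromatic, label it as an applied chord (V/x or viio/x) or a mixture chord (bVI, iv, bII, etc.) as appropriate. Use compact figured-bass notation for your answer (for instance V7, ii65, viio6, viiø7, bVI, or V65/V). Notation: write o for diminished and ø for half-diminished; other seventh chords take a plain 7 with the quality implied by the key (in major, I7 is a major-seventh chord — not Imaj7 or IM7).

V65/IV

Stacked in thirds the chord is Cb-Eb-Gb-Bbb: a dominant seventh chord on Cb.
Cb is not a diatonic chord root with this quality in Cb major, but it lies a perfect fifth above Fb (IV), so the chord functions as an applied dominant of IV.
With Eb in the bass the chord is in first inversion, so the figured bass is 65.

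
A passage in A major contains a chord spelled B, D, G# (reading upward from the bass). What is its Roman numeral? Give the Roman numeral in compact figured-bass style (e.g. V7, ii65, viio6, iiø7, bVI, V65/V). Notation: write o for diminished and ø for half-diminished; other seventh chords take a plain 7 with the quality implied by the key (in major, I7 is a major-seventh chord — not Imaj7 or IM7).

viio6

The pitches G#-B-D form a diminished triad rooted on G#.
In A major, G# is the leading tone; the diatonic diminished triad there is viio.
With B in the bass the chord is in first inversion, so the figured bass is 6.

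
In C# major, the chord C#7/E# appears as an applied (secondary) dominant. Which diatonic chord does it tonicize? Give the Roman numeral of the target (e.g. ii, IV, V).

The chord is a dominant seventh chord on C#.
A dominant resolves down a perfect fifth: C# → F#. In C# major, F# is scale degree 4, i.e. IV.

IV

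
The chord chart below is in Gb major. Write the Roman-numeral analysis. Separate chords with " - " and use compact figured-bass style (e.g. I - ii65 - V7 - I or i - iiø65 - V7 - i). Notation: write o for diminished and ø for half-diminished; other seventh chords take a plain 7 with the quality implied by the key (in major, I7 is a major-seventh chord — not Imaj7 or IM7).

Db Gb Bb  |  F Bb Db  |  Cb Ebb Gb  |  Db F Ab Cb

I64 - iii64 - iv - V7

Db-Gb-Bb has root Gb, degree 1 in Gb major, so I64.
F-Bb-Db has root Bb, degree 3 in Gb major, so iii64.
Cb-Ebb-Gb: Cb with this quality isn't in the key; it's iv, borrowed from the parallel minor.
Db-F-Ab-Cb has root Db, degree 5 in Gb major, so V7.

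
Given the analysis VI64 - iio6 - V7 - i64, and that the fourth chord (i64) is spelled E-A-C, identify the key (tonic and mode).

A minor

The chord Am/E is a minor triad rooted on A; its label is i64.
If A is scale degree 1 and the mode makes that degree carry a minor triad, the tonic is A and the mode is minor.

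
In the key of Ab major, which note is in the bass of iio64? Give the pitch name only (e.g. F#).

Fb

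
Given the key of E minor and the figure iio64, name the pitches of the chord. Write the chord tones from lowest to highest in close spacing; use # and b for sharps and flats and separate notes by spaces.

The numeral's case and figure indicate a diminished triad. In E minor its root, the second degree, is F#.
That chord is spelled F#-A-C.
The figured bass 64 indicates second inversion, placing the fifth (C) in the bass: C-F#-A.

C F# A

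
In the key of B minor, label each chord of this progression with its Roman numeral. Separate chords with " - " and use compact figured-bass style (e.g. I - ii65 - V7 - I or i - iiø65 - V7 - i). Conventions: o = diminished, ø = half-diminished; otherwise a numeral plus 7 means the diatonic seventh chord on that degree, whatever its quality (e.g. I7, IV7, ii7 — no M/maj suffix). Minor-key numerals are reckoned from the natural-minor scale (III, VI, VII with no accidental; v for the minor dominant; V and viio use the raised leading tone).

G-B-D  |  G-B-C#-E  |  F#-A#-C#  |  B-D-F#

G-B-D: root G is the submediant; major triad there is VI.
G-B-C#-E: root C# is the supertonic; half-diminished seventh chord there is iiø43.
F#-A#-C# has root F#, degree 5 in B minor, so V.
B-D-F#: minor triad on B = scale degree 1 → i.

VI - iiø43 - V - i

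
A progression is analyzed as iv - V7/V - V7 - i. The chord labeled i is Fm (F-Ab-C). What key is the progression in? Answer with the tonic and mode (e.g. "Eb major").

The anchor chord is a minor triad on F, labeled i.
If F is scale degree 1 and the mode makes that degree carry a minor triad, the tonic is F and the mode is minor.

F minor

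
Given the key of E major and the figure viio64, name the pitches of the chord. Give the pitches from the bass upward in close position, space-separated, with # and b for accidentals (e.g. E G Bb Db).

A D# F#

In E major, the leading tone is D#, and the diatonic chord built there is a diminished triad.
Stacking thirds from D# gives D#-F#-A.
With the 64 figure the chord is in second inversion; from the bass A upward in close position it reads A-D#-F#.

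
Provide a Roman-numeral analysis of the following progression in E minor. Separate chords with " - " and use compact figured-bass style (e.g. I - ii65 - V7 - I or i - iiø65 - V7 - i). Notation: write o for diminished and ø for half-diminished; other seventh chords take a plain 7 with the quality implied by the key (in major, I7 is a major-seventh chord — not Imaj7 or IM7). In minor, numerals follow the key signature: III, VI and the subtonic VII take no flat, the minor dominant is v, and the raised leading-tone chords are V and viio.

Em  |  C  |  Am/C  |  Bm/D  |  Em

i - VI - iv6 - v6 - i

Em has root E, degree 1 in E minor, so i.
C: root C is the submediant; major triad there is VI.
Am/C has root A, degree 4 in E minor, so iv6.
Bm/D: root B is the dominant; minor triad there is v6.
Em: minor triad on E = scale degree 1 → i.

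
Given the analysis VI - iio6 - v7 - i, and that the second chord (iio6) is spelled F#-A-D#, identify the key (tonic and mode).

iio6 is given as F#-A-D# — a diminished triad with root D#.
iio6 on D# implies D# is the supertonic; that puts the tonic at C#, and the lowercase numeral fits minor mode.

C# minor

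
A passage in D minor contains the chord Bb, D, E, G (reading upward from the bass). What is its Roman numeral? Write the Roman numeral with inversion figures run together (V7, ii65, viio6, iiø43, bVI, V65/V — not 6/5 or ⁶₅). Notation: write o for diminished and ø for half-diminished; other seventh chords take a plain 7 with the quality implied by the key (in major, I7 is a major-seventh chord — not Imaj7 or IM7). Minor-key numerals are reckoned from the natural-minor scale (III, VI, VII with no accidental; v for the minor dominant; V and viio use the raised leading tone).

iiø43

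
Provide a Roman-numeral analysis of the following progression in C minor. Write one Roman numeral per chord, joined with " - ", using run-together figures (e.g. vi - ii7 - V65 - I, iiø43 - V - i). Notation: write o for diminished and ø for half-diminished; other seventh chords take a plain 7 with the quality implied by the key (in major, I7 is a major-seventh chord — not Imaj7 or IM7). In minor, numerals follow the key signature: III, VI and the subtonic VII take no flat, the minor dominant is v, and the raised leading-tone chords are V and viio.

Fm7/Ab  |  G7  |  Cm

iv65 - V7 - i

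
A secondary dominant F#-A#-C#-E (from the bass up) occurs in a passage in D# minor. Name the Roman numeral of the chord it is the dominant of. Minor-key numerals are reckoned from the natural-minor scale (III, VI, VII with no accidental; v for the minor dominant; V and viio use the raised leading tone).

VI

The chord is a dominant seventh chord on F#.
A dominant resolves down a perfect fifth: F# → B. In D# minor, B is scale degree 6, i.e. VI.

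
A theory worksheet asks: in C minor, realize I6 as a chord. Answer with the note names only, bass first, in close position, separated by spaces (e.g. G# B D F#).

I6 is the major tonic (Picardy third), borrowed from the parallel major. In C minor that root is C.
So the chord is C-E-G, a major triad.
The figured bass 6 indicates first inversion, placing the third (E) in the bass: E-G-C.

E G C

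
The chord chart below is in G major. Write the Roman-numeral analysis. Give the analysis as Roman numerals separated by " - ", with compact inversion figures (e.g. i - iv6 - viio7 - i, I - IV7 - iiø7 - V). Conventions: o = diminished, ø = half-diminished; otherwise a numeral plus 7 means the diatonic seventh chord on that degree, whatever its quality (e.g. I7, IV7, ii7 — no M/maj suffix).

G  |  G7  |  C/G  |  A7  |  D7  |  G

I - V7/IV - IV64 - V7/V - V7 - I

G: root G is the tonic; major triad there is I.
G7: chromatic; G is V of IV, so V7/IV.
C/G: root C is the subdominant; major triad there is IV64.
A7: chromatic; A is V of V, so V7/V.
D7 has root D, degree 5 in G major, so V7.
G: root G is the tonic; major triad there is I.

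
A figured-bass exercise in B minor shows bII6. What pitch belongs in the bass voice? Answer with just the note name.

E

bII in B minor has root C; the chord is C-E-G.
The figure 6 means first inversion — the third is in the bass.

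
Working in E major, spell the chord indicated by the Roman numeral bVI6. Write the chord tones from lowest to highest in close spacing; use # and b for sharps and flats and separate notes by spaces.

E G C

Scale degree 6 in E major is C#; lowering it a half step gives C. bVI6 is a major triad on the lowered sixth degree, borrowed from the parallel minor.
So the chord is C-E-G.
The figured bass 6 indicates first inversion, placing the third (E) in the bass: E-G-C.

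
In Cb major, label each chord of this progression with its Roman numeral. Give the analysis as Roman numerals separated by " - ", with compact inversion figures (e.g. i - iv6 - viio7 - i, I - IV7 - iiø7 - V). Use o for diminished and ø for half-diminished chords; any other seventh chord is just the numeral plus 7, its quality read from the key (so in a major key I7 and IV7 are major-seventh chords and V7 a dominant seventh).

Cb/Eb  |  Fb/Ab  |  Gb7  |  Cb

Cb/Eb has root Cb, degree 1 in Cb major, so I6.
Fb/Ab: root Fb is the subdominant; major triad there is IV6.
Gb7: root Gb is the dominant; dominant seventh chord there is V7.
Cb: major triad on Cb = scale degree 1 → I.

I6 - IV6 - V7 - I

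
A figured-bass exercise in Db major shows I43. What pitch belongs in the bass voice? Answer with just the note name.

I in Db major has root Db; the chord is Db-F-Ab-C.
The figure 43 means second inversion — the fifth is in the bass.

Ab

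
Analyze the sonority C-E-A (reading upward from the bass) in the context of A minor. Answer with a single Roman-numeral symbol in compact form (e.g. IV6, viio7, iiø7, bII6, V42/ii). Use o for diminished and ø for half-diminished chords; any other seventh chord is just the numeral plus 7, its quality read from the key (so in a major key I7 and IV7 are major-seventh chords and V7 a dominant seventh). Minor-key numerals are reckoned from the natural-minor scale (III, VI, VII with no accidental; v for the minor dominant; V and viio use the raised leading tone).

Stacked in thirds the chord is A-C-E: a minor triad on A.
In A minor, A is the tonic; the diatonic minor triad there is i.
With C in the bass the chord is in first inversion, so the figured bass is 6.

i6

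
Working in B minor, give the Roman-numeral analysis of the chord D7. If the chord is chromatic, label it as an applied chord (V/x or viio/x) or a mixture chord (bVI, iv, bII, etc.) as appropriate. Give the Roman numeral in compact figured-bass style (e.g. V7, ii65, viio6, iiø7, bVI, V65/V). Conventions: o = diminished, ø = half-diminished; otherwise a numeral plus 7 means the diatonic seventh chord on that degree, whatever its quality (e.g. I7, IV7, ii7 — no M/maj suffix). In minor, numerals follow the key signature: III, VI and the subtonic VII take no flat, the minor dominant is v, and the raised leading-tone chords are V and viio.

The pitches D-F#-A-C form a dominant seventh chord rooted on D.
D is not a diatonic chord root with this quality in B minor, but it lies a perfect fifth above G (VI), so the chord functions as an applied dominant of VI.

V7/VI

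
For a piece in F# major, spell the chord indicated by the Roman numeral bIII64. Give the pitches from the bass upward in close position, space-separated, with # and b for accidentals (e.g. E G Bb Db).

E A C#

bIII64 is a major triad on the lowered third degree, borrowed from the parallel minor. In F# major that root is A.
So the chord is A-C#-E.
The figured bass 64 indicates second inversion, placing the fifth (E) in the bass: E-A-C#.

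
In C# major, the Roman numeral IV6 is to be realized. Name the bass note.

IV in C# major has root F#; the chord is F#-A#-C#.
The figure 6 means first inversion — the third is in the bass.

A#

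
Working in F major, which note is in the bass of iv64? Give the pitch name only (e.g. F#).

F

iv in F major has root Bb; the chord is Bb-Db-F.
The figure 64 means second inversion — the fifth is in the bass.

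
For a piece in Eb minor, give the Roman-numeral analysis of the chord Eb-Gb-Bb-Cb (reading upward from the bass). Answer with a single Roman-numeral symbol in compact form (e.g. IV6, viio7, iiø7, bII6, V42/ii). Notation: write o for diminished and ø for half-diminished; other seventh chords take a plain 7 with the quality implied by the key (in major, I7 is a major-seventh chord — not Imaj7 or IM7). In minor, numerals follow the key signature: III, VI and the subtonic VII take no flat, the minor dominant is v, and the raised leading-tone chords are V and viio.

Stacked in thirds the chord is Cb-Eb-Gb-Bb: a major seventh chord on Cb.
In Eb minor, Cb is the submediant; the diatonic major seventh chord there is VI7.
With Eb in the bass the chord is in first inversion, so the figured bass is 65.

VI65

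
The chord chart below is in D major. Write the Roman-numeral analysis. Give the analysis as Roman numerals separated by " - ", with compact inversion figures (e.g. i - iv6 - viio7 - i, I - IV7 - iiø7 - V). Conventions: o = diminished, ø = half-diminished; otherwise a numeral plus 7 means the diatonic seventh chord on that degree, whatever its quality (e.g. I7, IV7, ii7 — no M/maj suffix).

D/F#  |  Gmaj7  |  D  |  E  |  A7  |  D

D/F# has root D, degree 1 in D major, so I6.
Gmaj7 has root G, degree 4 in D major, so IV7.
D has root D, degree 1 in D major, so I.
E: chromatic; E is V of V, so V/V.
A7: dominant seventh chord on A = scale degree 5 → V7.
D: root D is the tonic; major triad there is I.

I6 - IV7 - I - V/V - V7 - I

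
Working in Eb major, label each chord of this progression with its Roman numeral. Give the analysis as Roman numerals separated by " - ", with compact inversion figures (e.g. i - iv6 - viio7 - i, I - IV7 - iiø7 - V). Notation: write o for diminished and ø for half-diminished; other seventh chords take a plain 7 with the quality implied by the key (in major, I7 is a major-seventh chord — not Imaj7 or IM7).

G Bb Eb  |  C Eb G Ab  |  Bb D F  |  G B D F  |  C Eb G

I6 - IV65 - V - V7/vi - vi

G-Bb-Eb: root Eb is the tonic; major triad there is I6.
C-Eb-G-Ab has root Ab, degree 4 in Eb major, so IV65.
Bb-D-F: root Bb is the dominant; major triad there is V.
G-B-D-F is the secondary dominant of vi (dominant seventh chord on G): V7/vi.
C-Eb-G has root C, degree 6 in Eb major, so vi.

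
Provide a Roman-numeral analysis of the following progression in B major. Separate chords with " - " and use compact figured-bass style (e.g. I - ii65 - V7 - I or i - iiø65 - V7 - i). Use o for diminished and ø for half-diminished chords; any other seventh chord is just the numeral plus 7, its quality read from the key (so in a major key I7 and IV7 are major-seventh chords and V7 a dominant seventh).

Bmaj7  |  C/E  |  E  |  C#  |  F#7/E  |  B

I7 - bII6 - IV - V/V - V42 - I

Bmaj7 has root B, degree 1 in B major, so I7.
C/E is non-diatonic — a major triad on the lowered supertonic (C): the Neapolitan sixth, bII6 (third, E, in the bass — hence the 6).
E has root E, degree 4 in B major, so IV.
C#: a major triad on C#, the applied dominant of V → V/V.
F#7/E has root F#, degree 5 in B major, so V42.
B: root B is the tonic; major triad there is I.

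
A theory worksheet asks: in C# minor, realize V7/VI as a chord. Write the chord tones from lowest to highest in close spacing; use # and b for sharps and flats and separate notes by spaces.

E G# B D

The slash means an applied dominant: we want the dominant of VI. In C# minor, VI is A major, and its dominant is built on E.
Building a dominant seventh chord on E gives E-G#-B-D.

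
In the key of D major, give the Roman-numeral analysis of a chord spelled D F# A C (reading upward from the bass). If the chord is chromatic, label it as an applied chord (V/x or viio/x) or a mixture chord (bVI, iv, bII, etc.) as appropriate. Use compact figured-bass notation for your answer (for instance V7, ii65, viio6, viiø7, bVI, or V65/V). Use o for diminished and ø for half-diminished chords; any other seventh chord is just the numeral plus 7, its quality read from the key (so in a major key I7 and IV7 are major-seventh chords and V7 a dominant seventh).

Stacked in thirds the chord is D-F#-A-C: a dominant seventh chord on D.
D is not a diatonic chord root with this quality in D major, but it lies a perfect fifth above G (IV), so the chord functions as an applied dominant of IV.

V7/IV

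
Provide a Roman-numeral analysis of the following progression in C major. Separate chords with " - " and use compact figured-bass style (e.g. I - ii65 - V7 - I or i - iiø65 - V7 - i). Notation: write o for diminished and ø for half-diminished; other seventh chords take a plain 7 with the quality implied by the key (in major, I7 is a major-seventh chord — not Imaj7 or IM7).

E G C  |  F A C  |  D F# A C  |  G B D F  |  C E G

E-G-C: major triad on C = scale degree 1 → I6.
F-A-C has root F, degree 4 in C major, so IV.
D-F#-A-C is the secondary dominant of V (dominant seventh chord on D): V7/V.
G-B-D-F has root G, degree 5 in C major, so V7.
C-E-G: root C is the tonic; major triad there is I.

I6 - IV - V7/V - V7 - I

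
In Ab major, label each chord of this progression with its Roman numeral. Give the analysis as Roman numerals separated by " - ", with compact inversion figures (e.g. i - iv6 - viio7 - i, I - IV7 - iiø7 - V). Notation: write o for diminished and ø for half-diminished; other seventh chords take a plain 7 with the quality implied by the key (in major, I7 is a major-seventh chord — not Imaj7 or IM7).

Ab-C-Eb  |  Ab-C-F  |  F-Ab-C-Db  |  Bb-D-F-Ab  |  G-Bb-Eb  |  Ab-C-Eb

I - vi6 - IV65 - V7/V - V6 - I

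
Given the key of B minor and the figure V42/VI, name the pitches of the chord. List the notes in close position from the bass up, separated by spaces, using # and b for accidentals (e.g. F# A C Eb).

C D F# A

V42/VI is a secondary dominant — the dominant seventh of VI. VI in B minor is G, so the applied chord's root is D, a perfect fifth above.
Building a dominant seventh chord on D gives D-F#-A-C.
With the 42 figure the chord is in third inversion; from the bass C upward in close position it reads C-D-F#-A.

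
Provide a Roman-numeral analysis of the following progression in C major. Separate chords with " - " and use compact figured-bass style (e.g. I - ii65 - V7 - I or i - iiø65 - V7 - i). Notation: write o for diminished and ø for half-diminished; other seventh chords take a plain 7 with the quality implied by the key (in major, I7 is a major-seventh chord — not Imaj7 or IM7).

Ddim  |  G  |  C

iio - V - I

Ddim: D with this quality isn't in the key; it's iio, borrowed from the parallel minor.
G has root G, degree 5 in C major, so V.
C: major triad on C = scale degree 1 → I.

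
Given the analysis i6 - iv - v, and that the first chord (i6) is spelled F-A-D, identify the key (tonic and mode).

D minor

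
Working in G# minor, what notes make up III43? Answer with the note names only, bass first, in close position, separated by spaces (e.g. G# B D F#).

F# A# B D#

The numeral's case and figure indicate a major seventh chord. In G# minor its root, scale degree 3, is B.
That chord is spelled B-D#-F#-A#.
The figured bass 43 indicates second inversion, placing the fifth (F#) in the bass: F#-A#-B-D#.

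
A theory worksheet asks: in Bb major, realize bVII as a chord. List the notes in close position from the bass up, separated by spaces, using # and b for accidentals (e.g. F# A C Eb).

Ab C Eb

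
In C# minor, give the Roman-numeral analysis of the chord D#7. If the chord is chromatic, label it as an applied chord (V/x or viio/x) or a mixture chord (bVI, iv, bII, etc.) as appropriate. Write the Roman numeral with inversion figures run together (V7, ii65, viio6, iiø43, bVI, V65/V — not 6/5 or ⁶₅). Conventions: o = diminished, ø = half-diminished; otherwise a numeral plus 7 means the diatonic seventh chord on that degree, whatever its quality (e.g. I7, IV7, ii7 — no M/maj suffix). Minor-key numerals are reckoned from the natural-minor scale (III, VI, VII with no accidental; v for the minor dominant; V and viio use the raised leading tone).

Stacked in thirds the chord is D#-F##-A#-C#: a dominant seventh chord on D#.
D# is not a diatonic chord root with this quality in C# minor, but it lies a perfect fifth above G# (V), so the chord functions as an applied dominant of V.

V7/V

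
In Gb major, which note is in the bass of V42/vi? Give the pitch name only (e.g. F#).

The applied chord V42/vi is rooted on Bb: Bb-D-F-Ab.
The figure 42 means third inversion — the seventh is in the bass.

Ab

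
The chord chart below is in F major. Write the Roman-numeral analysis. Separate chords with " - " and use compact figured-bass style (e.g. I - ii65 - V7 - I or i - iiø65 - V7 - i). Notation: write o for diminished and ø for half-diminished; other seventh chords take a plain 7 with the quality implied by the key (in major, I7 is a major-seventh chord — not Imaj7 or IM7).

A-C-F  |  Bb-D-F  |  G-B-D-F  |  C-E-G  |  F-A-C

A-C-F has root F, degree 1 in F major, so I6.
Bb-D-F: major triad on Bb = scale degree 4 → IV.
G-B-D-F is the secondary dominant of V (dominant seventh chord on G): V7/V.
C-E-G: root C is the dominant; major triad there is V.
F-A-C: root F is the tonic; major triad there is I.

I6 - IV - V7/V - V - I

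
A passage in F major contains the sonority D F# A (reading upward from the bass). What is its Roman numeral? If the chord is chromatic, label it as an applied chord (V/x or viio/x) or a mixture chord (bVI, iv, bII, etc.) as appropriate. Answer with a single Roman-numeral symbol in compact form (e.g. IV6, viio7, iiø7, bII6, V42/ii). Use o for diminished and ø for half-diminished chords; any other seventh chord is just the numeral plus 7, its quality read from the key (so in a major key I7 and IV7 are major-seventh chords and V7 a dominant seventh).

The pitches D-F#-A form a major triad rooted on D.
D is not a diatonic chord root with this quality in F major, but it lies a perfect fifth above G (ii), so the chord functions as an applied dominant of ii.

V/ii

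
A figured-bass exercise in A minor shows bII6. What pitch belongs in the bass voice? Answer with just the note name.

bII in A minor has root Bb; the chord is Bb-D-F.
The figure 6 means first inversion — the third is in the bass.

D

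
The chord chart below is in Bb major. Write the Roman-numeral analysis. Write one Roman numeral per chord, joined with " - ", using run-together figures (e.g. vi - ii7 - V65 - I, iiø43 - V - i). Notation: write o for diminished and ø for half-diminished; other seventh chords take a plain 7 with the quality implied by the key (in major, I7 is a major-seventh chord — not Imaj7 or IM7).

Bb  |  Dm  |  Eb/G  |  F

I - iii - IV6 - V

Bb has root Bb, degree 1 in Bb major, so I.
Dm has root D, degree 3 in Bb major, so iii.
Eb/G has root Eb, degree 4 in Bb major, so IV6.
F: root F is the dominant; major triad there is V.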